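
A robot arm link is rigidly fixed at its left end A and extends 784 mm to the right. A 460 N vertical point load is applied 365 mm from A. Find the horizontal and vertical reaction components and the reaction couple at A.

ΣF_x = 0: A_x = 0.
ΣF_y = 0: A_y − 460 = 0 → A_y = 460.0 N.
ΣM about A: M_A − 460·365 = 0 → M_A = 167900 N·mm.

A_x = 0, A_y = 460.0 N, M_A = 167900 N·mm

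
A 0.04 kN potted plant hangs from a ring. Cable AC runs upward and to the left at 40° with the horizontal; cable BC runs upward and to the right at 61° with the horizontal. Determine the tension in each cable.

T_AC = 0.01976 kN, T_BC = 0.03122 kN

ΣF_x = 0: −T_AC·cos40° + T_BC·cos61° = 0 → T_BC = 1.58009·T_AC.
ΣF_y = 0: T_AC·sin40° + T_BC·sin61° = 0.04.
Substitute: T_AC·(0.642788 + 1.58009·0.87462) = 0.04 → T_AC = 0.0197554 ≈ 0.01976 kN.
Then T_BC = 1.58009 × 0.0197554 = 0.03122 kN.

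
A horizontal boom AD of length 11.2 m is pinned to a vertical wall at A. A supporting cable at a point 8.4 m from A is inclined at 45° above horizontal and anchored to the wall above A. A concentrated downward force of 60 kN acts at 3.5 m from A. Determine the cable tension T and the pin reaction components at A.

T = 35.36 kN, A_x = 25.00 kN, A_y = 35.00 kN

ΣM about A: T·sin45°·8.4 − 60·3.5 = 0 → T = 210/(8.4·0.707107) = 35.3553 ≈ 35.36 kN.
ΣF_x = 0: A_x − T·cos45° = 0 → A_x = 35.3553 × 0.707107 = 25.00 kN.
ΣF_y = 0: A_y + T·sin45° − 60 = 0 → A_y = 60 − 35.3553 × 0.707107 = 35.00 kN.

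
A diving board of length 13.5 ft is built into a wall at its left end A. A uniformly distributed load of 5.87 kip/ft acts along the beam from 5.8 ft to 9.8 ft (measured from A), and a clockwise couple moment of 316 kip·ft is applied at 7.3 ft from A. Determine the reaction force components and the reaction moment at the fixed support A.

Resultant of the distributed load: 5.87 × 4 = 23.48 kip at 7.8 ft from A.
ΣF_x = 0: A_x = 0.
ΣF_y = 0: A_y − 5.87·4 = 0 → A_y = 23.48 kip.
ΣM about A: M_A − (5.87·4)·7.8 − 316 = 0 → M_A = 499.1 kip·ft.

A_x = 0, A_y = 23.48 kip, M_A = 499.1 kip·ft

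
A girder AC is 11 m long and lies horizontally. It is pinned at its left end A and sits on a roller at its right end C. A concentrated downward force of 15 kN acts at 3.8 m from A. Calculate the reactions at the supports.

A_x = 0, A_y = 9.818 kN, C_y = 5.182 kN

ΣM about A: C_y·11 − 15·3.8 = 0 → C_y = 57/11 = 5.18182 ≈ 5.182 kN.
ΣF_y = 0: A_y + 5.18182 − 15 = 0 → A_y = 9.818 kN.
ΣF_x = 0: no horizontal applied forces, so A_x = 0.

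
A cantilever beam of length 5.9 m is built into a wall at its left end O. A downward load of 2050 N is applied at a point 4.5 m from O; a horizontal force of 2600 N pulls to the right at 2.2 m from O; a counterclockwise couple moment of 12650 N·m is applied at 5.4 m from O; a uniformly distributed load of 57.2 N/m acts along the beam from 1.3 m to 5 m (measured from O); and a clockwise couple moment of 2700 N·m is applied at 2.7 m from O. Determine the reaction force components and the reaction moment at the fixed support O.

O_x = -2600 N, O_y = 2262 N, M_O = -58.33 N·m

Resultant of the distributed load: 57.2 × 3.7 = 211.64 N at 3.15 m from O.
ΣF_x = 0: O_x + 2600 = 0 → O_x = -2600 N.
ΣF_y = 0: O_y − 2050 − 57.2·3.7 = 0 → O_y = 2262 N.
ΣM about O: M_O − 2050·4.5 + 12650 − (57.2·3.7)·3.15 − 2700 = 0 → M_O = -58.33 N·m.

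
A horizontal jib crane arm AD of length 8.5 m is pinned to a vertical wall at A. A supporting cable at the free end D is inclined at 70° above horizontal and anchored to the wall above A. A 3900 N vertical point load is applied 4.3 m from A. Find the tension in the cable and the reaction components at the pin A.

ΣM about A: T·sin70°·8.5 − 3900·4.3 = 0 → T = 16770/(8.5·0.939693) = 2099.56 ≈ 2100 N.
ΣF_x = 0: A_x − T·cos70° = 0 → A_x = 2099.56 × 0.34202 = 718.1 N.
ΣF_y = 0: A_y + T·sin70° − 3900 = 0 → A_y = 3900 − 2099.56 × 0.939693 = 1927 N.

T = 2100 N, A_x = 718.1 N, A_y = 1927 N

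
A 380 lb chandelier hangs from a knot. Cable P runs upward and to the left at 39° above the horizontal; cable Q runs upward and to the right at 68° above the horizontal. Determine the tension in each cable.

T_P = 148.9 lb, T_Q = 308.8 lb

ΣF_x = 0: −T_P·cos39° + T_Q·cos68° = 0 → T_Q = 2.07457·T_P.
ΣF_y = 0: T_P·sin39° + T_Q·sin68° = 380.
Substitute: T_P·(0.62932 + 2.07457·0.927184) = 380 → T_P = 148.855 ≈ 148.9 lb.
Then T_Q = 2.07457 × 148.855 = 308.8 lb.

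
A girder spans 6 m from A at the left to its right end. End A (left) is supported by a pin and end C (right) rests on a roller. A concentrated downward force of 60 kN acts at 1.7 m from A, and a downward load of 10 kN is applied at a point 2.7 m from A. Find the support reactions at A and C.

A_x = 0, A_y = 48.50 kN, C_y = 21.50 kN

Moments about A: C_y·6 − 60·1.7 − 10·2.7 = 0 → C_y = 129/6 = 21.50 kN.
ΣF_y = 0: A_y + 21.5 − 60 − 10 = 0 → A_y = 48.50 kN.
ΣF_x = 0: no horizontal applied forces, so A_x = 0.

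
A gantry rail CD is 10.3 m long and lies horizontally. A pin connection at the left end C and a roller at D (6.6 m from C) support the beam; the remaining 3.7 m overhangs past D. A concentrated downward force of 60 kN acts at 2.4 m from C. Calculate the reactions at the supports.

ΣM about C: D_y·6.6 − 60·2.4 = 0 → D_y = 144/6.6 = 21.8182 ≈ 21.82 kN.
ΣF_y = 0: C_y + 21.8182 − 60 = 0 → C_y = 38.18 kN.
ΣF_x = 0: no horizontal applied forces, so C_x = 0.

C_x = 0, C_y = 38.18 kN, D_y = 21.82 kN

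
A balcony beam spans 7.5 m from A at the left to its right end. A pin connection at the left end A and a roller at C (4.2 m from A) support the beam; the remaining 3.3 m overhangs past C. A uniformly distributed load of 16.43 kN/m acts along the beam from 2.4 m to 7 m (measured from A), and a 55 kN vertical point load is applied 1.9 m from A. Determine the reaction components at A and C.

Resultant of the distributed load: 16.43 × 4.6 = 75.578 kN at 4.7 m from A.
ΣM about A: C_y·4.2 − (16.43·4.6)·4.7 − 55·1.9 = 0 → C_y = 459.7166/4.2 = 109.456 ≈ 109.5 kN.
ΣF_y = 0: A_y + 109.456 − 16.43·4.6 − 55 = 0 → A_y = 21.12 kN.
ΣF_x = 0: no horizontal applied forces, so A_x = 0.

A_x = 0, A_y = 21.12 kN, C_y = 109.5 kN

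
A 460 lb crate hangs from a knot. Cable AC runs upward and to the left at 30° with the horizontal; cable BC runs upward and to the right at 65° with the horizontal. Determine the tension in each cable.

ΣF_x = 0: −T_AC·cos30° + T_BC·cos65° = 0 → T_BC = 2.04919·T_AC.
ΣF_y = 0: T_AC·sin30° + T_BC·sin65° = 460.
Substitute: T_AC·(0.5 + 2.04919·0.906308) = 460 → T_AC = 195.147 ≈ 195.1 lb.
Then T_BC = 2.04919 × 195.147 = 399.9 lb.

T_AC = 195.1 lb, T_BC = 399.9 lb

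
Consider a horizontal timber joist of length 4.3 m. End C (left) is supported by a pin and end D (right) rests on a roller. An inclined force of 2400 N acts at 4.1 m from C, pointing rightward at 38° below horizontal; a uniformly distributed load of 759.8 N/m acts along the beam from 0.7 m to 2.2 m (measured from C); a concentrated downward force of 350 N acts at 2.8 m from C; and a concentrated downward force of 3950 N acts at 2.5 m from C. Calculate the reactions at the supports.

C_x = -1891 N, C_y = 2600 N, D_y = 4318 N

Resultant of the distributed load: 759.8 × 1.5 = 1139.7 N at 1.45 m from C.
Moments about C: D_y·4.3 − 2400·sin38°·4.1 − (759.8·1.5)·1.45 − 350·2.8 − 3950·2.5 = 0 → D_y = 18565.7/4.3 = 4317.6 ≈ 4318 N.
ΣF_y = 0: C_y + 4317.6 − 2400·sin38° − 759.8·1.5 − 350 − 3950 = 0 → C_y = 2600 N.
ΣF_x = 0: C_x + 2400·cos38° = 0 → C_x = -1891 N.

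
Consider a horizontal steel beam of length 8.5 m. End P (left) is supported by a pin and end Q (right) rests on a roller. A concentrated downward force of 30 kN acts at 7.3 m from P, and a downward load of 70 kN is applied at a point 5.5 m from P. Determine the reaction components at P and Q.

P_x = 0, P_y = 28.94 kN, Q_y = 71.06 kN

Taking moments about P: Q_y·8.5 − 30·7.3 − 70·5.5 = 0 → Q_y = 604/8.5 = 71.0588 ≈ 71.06 kN.
ΣF_y = 0: P_y + 71.0588 − 30 − 70 = 0 → P_y = 28.94 kN.
ΣF_x = 0: no horizontal applied forces, so P_x = 0.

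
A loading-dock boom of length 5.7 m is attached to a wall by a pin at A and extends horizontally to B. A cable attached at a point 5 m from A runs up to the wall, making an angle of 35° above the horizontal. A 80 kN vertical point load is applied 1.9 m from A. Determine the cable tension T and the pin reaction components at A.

T = 53.00 kN, A_x = 43.42 kN, A_y = 49.60 kN

ΣM about A: T·sin35°·5 − 80·1.9 = 0 → T = 152/(5·0.573576) = 53.0008 ≈ 53.00 kN.
ΣF_x = 0: A_x − T·cos35° = 0 → A_x = 53.0008 × 0.819152 = 43.42 kN.
ΣF_y = 0: A_y + T·sin35° − 80 = 0 → A_y = 80 − 53.0008 × 0.573576 = 49.60 kN.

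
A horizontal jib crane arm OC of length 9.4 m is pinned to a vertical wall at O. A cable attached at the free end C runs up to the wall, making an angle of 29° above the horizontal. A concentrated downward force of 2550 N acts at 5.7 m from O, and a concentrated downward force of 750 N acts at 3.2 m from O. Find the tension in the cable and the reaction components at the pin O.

ΣM about O: T·sin29°·9.4 − 2550·5.7 − 750·3.2 = 0 → T = 16935/(9.4·0.48481) = 3716.09 ≈ 3716 N.
ΣF_x = 0: O_x − T·cos29° = 0 → O_x = 3716.09 × 0.87462 = 3250 N.
ΣF_y = 0: O_y + T·sin29° − 2550 − 750 = 0 → O_y = 3300 − 3716.09 × 0.48481 = 1498 N.

T = 3716 N, O_x = 3250 N, O_y = 1498 N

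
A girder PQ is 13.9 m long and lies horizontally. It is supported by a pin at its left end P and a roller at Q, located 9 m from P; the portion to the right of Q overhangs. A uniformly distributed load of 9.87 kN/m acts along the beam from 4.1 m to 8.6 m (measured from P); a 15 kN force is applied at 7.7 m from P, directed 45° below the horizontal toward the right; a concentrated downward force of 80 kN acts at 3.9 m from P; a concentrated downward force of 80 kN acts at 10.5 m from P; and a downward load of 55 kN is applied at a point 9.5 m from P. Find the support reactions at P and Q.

Resultant of the distributed load: 9.87 × 4.5 = 44.415 kN at 6.35 m from P.
ΣM about P: Q_y·9 − (9.87·4.5)·6.35 − 15·sin45°·7.7 − 80·3.9 − 80·10.5 − 55·9.5 = 0 → Q_y = 2038.21/9 = 226.468 ≈ 226.5 kN.
ΣF_y = 0: P_y + 226.468 − 9.87·4.5 − 15·sin45° − 80 − 80 − 55 = 0 → P_y = 43.55 kN.
ΣF_x = 0: P_x + 15·cos45° = 0 → P_x = -10.61 kN.

P_x = -10.61 kN, P_y = 43.55 kN, Q_y = 226.5 kN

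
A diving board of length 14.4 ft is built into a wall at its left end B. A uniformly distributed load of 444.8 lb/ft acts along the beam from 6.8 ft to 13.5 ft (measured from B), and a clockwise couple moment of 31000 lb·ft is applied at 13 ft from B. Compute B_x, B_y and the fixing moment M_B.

Resultant of the distributed load: 444.8 × 6.7 = 2980.16 lb at 10.15 ft from B.
ΣF_x = 0: B_x = 0.
ΣF_y = 0: B_y − 444.8·6.7 = 0 → B_y = 2980 lb.
ΣM about B: M_B − (444.8·6.7)·10.15 − 31000 = 0 → M_B = 61250 lb·ft.

B_x = 0, B_y = 2980 lb, M_B = 61250 lb·ft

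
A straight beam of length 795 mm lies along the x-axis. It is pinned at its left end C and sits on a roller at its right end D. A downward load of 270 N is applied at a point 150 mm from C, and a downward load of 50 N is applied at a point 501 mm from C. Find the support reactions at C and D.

C_x = 0, C_y = 237.5 N, D_y = 82.45 N

Taking moments about C: D_y·795 − 270·150 − 50·501 = 0 → D_y = 65550/795 = 82.4528 ≈ 82.45 N.
ΣF_y = 0: C_y + 82.4528 − 270 − 50 = 0 → C_y = 237.5 N.
ΣF_x = 0: no horizontal applied forces, so C_x = 0.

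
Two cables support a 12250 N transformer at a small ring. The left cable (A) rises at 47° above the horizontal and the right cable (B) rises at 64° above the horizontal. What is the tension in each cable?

T_A = 5752 N, T_B = 8949 N

ΣF_x = 0: −T_A·cos47° + T_B·cos64° = 0 → T_B = 1.55576·T_A.
ΣF_y = 0: T_A·sin47° + T_B·sin64° = 12250.
Substitute: T_A·(0.731354 + 1.55576·0.898794) = 12250 → T_A = 5752.09 ≈ 5752 N.
Then T_B = 1.55576 × 5752.09 = 8949 N.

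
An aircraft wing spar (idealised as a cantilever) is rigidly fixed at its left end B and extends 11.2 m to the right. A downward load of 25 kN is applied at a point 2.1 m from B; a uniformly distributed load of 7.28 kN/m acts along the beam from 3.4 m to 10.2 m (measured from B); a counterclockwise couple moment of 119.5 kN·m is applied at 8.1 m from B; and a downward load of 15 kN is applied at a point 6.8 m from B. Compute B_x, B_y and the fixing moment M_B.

Resultant of the distributed load: 7.28 × 6.8 = 49.504 kN at 6.8 m from B.
ΣF_x = 0: B_x = 0.
ΣF_y = 0: B_y − 25 − 7.28·6.8 − 15 = 0 → B_y = 89.50 kN.
ΣM about B: M_B − 25·2.1 − (7.28·6.8)·6.8 + 119.5 − 15·6.8 = 0 → M_B = 371.6 kN·m.

B_x = 0, B_y = 89.50 kN, M_B = 371.6 kN·m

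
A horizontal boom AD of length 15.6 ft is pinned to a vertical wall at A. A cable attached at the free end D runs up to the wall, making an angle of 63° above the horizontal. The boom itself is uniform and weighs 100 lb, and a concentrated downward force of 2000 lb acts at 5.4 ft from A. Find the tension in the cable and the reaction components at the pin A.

T = 833.1 lb, A_x = 378.2 lb, A_y = 1358 lb

ΣM about A: T·sin63°·15.6 − 100·7.8 − 2000·5.4 = 0 → T = 11580/(15.6·0.891007) = 833.111 ≈ 833.1 lb.
ΣF_x = 0: A_x − T·cos63° = 0 → A_x = 833.111 × 0.45399 = 378.2 lb.
ΣF_y = 0: A_y + T·sin63° − 100 − 2000 = 0 → A_y = 2100 − 833.111 × 0.891007 = 1358 lb.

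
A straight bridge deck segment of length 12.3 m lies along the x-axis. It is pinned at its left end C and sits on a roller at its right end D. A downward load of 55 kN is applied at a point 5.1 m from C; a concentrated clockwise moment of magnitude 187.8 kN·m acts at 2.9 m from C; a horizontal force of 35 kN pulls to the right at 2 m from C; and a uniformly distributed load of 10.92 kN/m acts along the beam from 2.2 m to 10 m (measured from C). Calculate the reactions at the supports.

C_x = -35.00 kN, C_y = 59.86 kN, D_y = 80.31 kN

Resultant of the distributed load: 10.92 × 7.8 = 85.176 kN at 6.1 m from C.
Taking moments about C: D_y·12.3 − 55·5.1 − 187.8 − (10.92·7.8)·6.1 = 0 → D_y = 987.8736/12.3 = 80.3149 ≈ 80.31 kN.
ΣF_y = 0: C_y + 80.3149 − 55 − 10.92·7.8 = 0 → C_y = 59.86 kN.
ΣF_x = 0: C_x + 35 = 0 → C_x = -35.00 kN.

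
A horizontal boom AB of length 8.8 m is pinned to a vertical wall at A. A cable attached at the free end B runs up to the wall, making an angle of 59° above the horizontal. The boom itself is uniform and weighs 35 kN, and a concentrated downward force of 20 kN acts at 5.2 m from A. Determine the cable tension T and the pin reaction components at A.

ΣM about A: T·sin59°·8.8 − 35·4.4 − 20·5.2 = 0 → T = 258/(8.8·0.857167) = 34.2036 ≈ 34.20 kN.
ΣF_x = 0: A_x − T·cos59° = 0 → A_x = 34.2036 × 0.515038 = 17.62 kN.
ΣF_y = 0: A_y + T·sin59° − 35 − 20 = 0 → A_y = 55 − 34.2036 × 0.857167 = 25.68 kN.

T = 34.20 kN, A_x = 17.62 kN, A_y = 25.68 kN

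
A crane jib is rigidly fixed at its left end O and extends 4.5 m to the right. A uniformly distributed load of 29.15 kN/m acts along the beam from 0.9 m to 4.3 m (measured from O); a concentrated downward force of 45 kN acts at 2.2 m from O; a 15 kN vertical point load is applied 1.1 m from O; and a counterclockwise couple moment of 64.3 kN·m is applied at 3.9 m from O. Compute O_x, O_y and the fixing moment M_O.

Resultant of the distributed load: 29.15 × 3.4 = 99.11 kN at 2.6 m from O.
ΣF_x = 0: O_x = 0.
ΣF_y = 0: O_y − 29.15·3.4 − 45 − 15 = 0 → O_y = 159.1 kN.
ΣM about O: M_O − (29.15·3.4)·2.6 − 45·2.2 − 15·1.1 + 64.3 = 0 → M_O = 308.9 kN·m.

O_x = 0, O_y = 159.1 kN, M_O = 308.9 kN·m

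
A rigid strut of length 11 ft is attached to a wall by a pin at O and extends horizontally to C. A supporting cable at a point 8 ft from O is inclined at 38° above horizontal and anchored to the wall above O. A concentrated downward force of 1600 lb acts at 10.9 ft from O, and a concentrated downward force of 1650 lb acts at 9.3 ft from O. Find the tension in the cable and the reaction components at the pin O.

ΣM about O: T·sin38°·8 − 1600·10.9 − 1650·9.3 = 0 → T = 32785/(8·0.615661) = 6656.46 ≈ 6656 lb.
ΣF_x = 0: O_x − T·cos38° = 0 → O_x = 6656.46 × 0.788011 = 5245 lb.
ΣF_y = 0: O_y + T·sin38° − 1600 − 1650 = 0 → O_y = 3250 − 6656.46 × 0.615661 = -848.1 lb.

T = 6656 lb, O_x = 5245 lb, O_y = -848.1 lb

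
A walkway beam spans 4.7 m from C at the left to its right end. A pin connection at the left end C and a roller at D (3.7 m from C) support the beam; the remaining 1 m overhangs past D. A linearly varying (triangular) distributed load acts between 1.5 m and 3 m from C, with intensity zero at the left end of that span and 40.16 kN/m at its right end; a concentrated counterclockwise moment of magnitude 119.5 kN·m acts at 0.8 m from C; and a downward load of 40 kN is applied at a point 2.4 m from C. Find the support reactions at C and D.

C_x = 0, C_y = 56.12 kN, D_y = 14.00 kN

Resultant of the triangular load: ½ × 40.16 × 1.5 = 30.12 kN, acting at 2.5 m from C (one-third of the span from the peak).
ΣM about C: D_y·3.7 − (½·40.16·1.5)·2.5 + 119.5 − 40·2.4 = 0 → D_y = 51.8/3.7 = 14.00 kN.
ΣF_y = 0: C_y + 14 − ½·40.16·1.5 − 40 = 0 → C_y = 56.12 kN.
ΣF_x = 0: no horizontal applied forces, so C_x = 0.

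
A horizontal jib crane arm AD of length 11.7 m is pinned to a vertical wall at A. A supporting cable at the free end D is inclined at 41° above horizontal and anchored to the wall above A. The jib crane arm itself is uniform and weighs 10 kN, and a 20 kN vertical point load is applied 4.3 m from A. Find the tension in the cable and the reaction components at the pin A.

T = 18.83 kN, A_x = 14.21 kN, A_y = 17.65 kN

ΣM about A: T·sin41°·11.7 − 10·5.85 − 20·4.3 = 0 → T = 144.5/(11.7·0.656059) = 18.8252 ≈ 18.83 kN.
ΣF_x = 0: A_x − T·cos41° = 0 → A_x = 18.8252 × 0.75471 = 14.21 kN.
ΣF_y = 0: A_y + T·sin41° − 10 − 20 = 0 → A_y = 30 − 18.8252 × 0.656059 = 17.65 kN.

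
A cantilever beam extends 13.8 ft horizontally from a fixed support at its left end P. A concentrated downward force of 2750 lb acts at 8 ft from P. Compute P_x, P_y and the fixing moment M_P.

P_x = 0, P_y = 2750 lb, M_P = 22000 lb·ft

ΣF_x = 0: P_x = 0.
ΣF_y = 0: P_y − 2750 = 0 → P_y = 2750 lb.
ΣM about P: M_P − 2750·8 = 0 → M_P = 22000 lb·ft.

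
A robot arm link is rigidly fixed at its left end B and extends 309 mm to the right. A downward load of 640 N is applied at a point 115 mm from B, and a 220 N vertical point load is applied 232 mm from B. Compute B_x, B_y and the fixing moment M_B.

B_x = 0, B_y = 860.0 N, M_B = 124600 N·mm

ΣF_x = 0: B_x = 0.
ΣF_y = 0: B_y − 640 − 220 = 0 → B_y = 860.0 N.
ΣM about B: M_B − 640·115 − 220·232 = 0 → M_B = 124600 N·mm.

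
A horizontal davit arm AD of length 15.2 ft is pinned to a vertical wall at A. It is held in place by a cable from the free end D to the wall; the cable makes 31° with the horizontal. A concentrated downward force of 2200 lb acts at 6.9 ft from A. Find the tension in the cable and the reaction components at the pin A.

ΣM about A: T·sin31°·15.2 − 2200·6.9 = 0 → T = 15180/(15.2·0.515038) = 1939.05 ≈ 1939 lb.
ΣF_x = 0: A_x − T·cos31° = 0 → A_x = 1939.05 × 0.857167 = 1662 lb.
ΣF_y = 0: A_y + T·sin31° − 2200 = 0 → A_y = 2200 − 1939.05 × 0.515038 = 1201 lb.

T = 1939 lb, A_x = 1662 lb, A_y = 1201 lb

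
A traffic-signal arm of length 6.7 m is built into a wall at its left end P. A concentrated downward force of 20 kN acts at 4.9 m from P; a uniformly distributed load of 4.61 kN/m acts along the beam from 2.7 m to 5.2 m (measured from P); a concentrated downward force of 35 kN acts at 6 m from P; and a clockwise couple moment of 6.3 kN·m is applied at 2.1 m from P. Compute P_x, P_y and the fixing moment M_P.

Resultant of the distributed load: 4.61 × 2.5 = 11.525 kN at 3.95 m from P.
ΣF_x = 0: P_x = 0.
ΣF_y = 0: P_y − 20 − 4.61·2.5 − 35 = 0 → P_y = 66.53 kN.
ΣM about P: M_P − 20·4.9 − (4.61·2.5)·3.95 − 35·6 − 6.3 = 0 → M_P = 359.8 kN·m.

P_x = 0, P_y = 66.53 kN, M_P = 359.8 kN·m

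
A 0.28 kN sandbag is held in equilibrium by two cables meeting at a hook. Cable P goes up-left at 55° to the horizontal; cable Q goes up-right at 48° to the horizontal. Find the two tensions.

T_P = 0.1923 kN, T_Q = 0.1648 kN

ΣF_x = 0: −T_P·cos55° + T_Q·cos48° = 0 → T_Q = 0.857197·T_P.
ΣF_y = 0: T_P·sin55° + T_Q·sin48° = 0.28.
Substitute: T_P·(0.819152 + 0.857197·0.743145) = 0.28 → T_P = 0.192285 ≈ 0.1923 kN.
Then T_Q = 0.857197 × 0.192285 = 0.1648 kN.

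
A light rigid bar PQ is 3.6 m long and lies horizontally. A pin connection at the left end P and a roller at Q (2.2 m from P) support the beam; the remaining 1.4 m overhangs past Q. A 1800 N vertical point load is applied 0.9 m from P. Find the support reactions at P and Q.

ΣM about P: Q_y·2.2 − 1800·0.9 = 0 → Q_y = 1620/2.2 = 736.364 ≈ 736.4 N.
ΣF_y = 0: P_y + 736.364 − 1800 = 0 → P_y = 1064 N.
ΣF_x = 0: no horizontal applied forces, so P_x = 0.

P_x = 0, P_y = 1064 N, Q_y = 736.4 N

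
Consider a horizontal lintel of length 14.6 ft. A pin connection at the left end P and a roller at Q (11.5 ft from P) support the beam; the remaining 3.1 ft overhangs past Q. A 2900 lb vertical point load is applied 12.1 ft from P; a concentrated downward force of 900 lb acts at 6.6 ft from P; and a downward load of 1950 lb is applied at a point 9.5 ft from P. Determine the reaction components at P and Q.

Taking moments about P: Q_y·11.5 − 2900·12.1 − 900·6.6 − 1950·9.5 = 0 → Q_y = 59555/11.5 = 5178.7 ≈ 5179 lb.
ΣF_y = 0: P_y + 5178.7 − 2900 − 900 − 1950 = 0 → P_y = 571.3 lb.
ΣF_x = 0: no horizontal applied forces, so P_x = 0.

P_x = 0, P_y = 571.3 lb, Q_y = 5179 lb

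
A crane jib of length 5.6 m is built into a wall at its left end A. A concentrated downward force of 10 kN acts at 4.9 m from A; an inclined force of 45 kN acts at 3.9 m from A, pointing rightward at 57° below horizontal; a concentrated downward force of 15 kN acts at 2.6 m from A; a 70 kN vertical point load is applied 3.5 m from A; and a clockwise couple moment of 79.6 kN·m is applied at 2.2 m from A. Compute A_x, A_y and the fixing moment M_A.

ΣF_x = 0: A_x + 45·cos57° = 0 → A_x = -24.51 kN.
ΣF_y = 0: A_y − 10 − 45·sin57° − 15 − 70 = 0 → A_y = 132.7 kN.
ΣM about A: M_A − 10·4.9 − 45·sin57°·3.9 − 15·2.6 − 70·3.5 − 79.6 = 0 → M_A = 559.8 kN·m.

A_x = -24.51 kN, A_y = 132.7 kN, M_A = 559.8 kN·m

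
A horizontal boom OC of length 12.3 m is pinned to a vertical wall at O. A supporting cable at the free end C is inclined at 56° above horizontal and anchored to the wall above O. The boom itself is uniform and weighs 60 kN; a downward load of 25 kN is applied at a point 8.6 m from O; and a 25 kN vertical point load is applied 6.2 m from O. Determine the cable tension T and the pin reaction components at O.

ΣM about O: T·sin56°·12.3 − 60·6.15 − 25·8.6 − 25·6.2 = 0 → T = 739/(12.3·0.829038) = 72.4711 ≈ 72.47 kN.
ΣF_x = 0: O_x − T·cos56° = 0 → O_x = 72.4711 × 0.559193 = 40.53 kN.
ΣF_y = 0: O_y + T·sin56° − 60 − 25 − 25 = 0 → O_y = 110 − 72.4711 × 0.829038 = 49.92 kN.

T = 72.47 kN, O_x = 40.53 kN, O_y = 49.92 kN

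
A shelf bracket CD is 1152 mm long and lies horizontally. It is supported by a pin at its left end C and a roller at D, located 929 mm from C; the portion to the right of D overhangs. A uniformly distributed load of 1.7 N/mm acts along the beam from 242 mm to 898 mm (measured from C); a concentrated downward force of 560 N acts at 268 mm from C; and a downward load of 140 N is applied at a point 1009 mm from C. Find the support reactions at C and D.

C_x = 0, C_y = 817.3 N, D_y = 997.9 N

Resultant of the distributed load: 1.7 × 656 = 1115.2 N at 570 mm from C.
Taking moments about C: D_y·929 − (1.7·656)·570 − 560·268 − 140·1009 = 0 → D_y = 927004/929 = 997.851 ≈ 997.9 N.
ΣF_y = 0: C_y + 997.851 − 1.7·656 − 560 − 140 = 0 → C_y = 817.3 N.
ΣF_x = 0: no horizontal applied forces, so C_x = 0.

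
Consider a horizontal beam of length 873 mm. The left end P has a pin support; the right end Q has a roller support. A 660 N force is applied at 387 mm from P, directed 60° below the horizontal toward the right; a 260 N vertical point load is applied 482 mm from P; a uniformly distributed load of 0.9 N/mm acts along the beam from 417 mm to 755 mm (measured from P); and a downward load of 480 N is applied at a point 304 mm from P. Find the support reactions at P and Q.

Resultant of the distributed load: 0.9 × 338 = 304.2 N at 586 mm from P.
Taking moments about P: Q_y·873 − 660·sin60°·387 − 260·482 − (0.9·338)·586 − 480·304 = 0 → Q_y = 670701/873 = 768.271 ≈ 768.3 N.
ΣF_y = 0: P_y + 768.271 − 660·sin60° − 260 − 0.9·338 − 480 = 0 → P_y = 847.5 N.
ΣF_x = 0: P_x + 660·cos60° = 0 → P_x = -330.0 N.

P_x = -330.0 N, P_y = 847.5 N, Q_y = 768.3 N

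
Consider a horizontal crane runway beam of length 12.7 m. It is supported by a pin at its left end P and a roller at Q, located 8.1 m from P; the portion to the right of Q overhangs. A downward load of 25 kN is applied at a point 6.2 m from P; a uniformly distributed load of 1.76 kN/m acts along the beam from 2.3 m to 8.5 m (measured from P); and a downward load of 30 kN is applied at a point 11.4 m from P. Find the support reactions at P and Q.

P_x = 0, P_y = -2.721 kN, Q_y = 68.63 kN

Resultant of the distributed load: 1.76 × 6.2 = 10.912 kN at 5.4 m from P.
Taking moments about P: Q_y·8.1 − 25·6.2 − (1.76·6.2)·5.4 − 30·11.4 = 0 → Q_y = 555.9248/8.1 = 68.6327 ≈ 68.63 kN.
ΣF_y = 0: P_y + 68.6327 − 25 − 1.76·6.2 − 30 = 0 → P_y = -2.721 kN.
ΣF_x = 0: no horizontal applied forces, so P_x = 0.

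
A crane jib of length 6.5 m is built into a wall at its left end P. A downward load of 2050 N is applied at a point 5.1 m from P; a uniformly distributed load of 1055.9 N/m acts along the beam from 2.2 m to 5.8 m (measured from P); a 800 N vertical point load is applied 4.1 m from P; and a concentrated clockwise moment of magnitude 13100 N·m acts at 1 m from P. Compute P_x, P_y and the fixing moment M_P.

P_x = 0, P_y = 6651 N, M_P = 42040 N·m

Resultant of the distributed load: 1055.9 × 3.6 = 3801.24 N at 4 m from P.
ΣF_x = 0: P_x = 0.
ΣF_y = 0: P_y − 2050 − 1055.9·3.6 − 800 = 0 → P_y = 6651 N.
ΣM about P: M_P − 2050·5.1 − (1055.9·3.6)·4 − 800·4.1 − 13100 = 0 → M_P = 42040 N·m.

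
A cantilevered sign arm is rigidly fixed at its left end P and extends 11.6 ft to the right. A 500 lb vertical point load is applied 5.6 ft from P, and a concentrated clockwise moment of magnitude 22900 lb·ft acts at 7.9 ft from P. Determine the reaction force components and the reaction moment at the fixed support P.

P_x = 0, P_y = 500.0 lb, M_P = 25700 lb·ft

ΣF_x = 0: P_x = 0.
ΣF_y = 0: P_y − 500 = 0 → P_y = 500.0 lb.
ΣM about P: M_P − 500·5.6 − 22900 = 0 → M_P = 25700 lb·ft.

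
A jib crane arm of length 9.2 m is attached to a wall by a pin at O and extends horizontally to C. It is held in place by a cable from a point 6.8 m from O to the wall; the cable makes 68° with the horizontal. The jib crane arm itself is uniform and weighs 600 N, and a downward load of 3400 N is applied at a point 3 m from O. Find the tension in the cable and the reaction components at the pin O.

T = 2056 N, O_x = 770.0 N, O_y = 2094 N

ΣM about O: T·sin68°·6.8 − 600·4.6 − 3400·3 = 0 → T = 12960/(6.8·0.927184) = 2055.56 ≈ 2056 N.
ΣF_x = 0: O_x − T·cos68° = 0 → O_x = 2055.56 × 0.374607 = 770.0 N.
ΣF_y = 0: O_y + T·sin68° − 600 − 3400 = 0 → O_y = 4000 − 2055.56 × 0.927184 = 2094 N.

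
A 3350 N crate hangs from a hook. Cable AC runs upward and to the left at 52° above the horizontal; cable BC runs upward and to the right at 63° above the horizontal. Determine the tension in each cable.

T_AC = 1678 N, T_BC = 2276 N

ΣF_x = 0: −T_AC·cos52° + T_BC·cos63° = 0 → T_BC = 1.35611·T_AC.
ΣF_y = 0: T_AC·sin52° + T_BC·sin63° = 3350.
Substitute: T_AC·(0.788011 + 1.35611·0.891007) = 3350 → T_AC = 1678.09 ≈ 1678 N.
Then T_BC = 1.35611 × 1678.09 = 2276 N.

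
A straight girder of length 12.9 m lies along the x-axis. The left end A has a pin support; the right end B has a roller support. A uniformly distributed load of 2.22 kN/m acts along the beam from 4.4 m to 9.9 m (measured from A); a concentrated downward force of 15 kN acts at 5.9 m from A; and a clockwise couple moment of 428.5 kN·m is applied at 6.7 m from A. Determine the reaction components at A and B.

A_x = 0, A_y = -19.64 kN, B_y = 46.85 kN

Resultant of the distributed load: 2.22 × 5.5 = 12.21 kN at 7.15 m from A.
Moments about A: B_y·12.9 − (2.22·5.5)·7.15 − 15·5.9 − 428.5 = 0 → B_y = 604.3015/12.9 = 46.8451 ≈ 46.85 kN.
ΣF_y = 0: A_y + 46.8451 − 2.22·5.5 − 15 = 0 → A_y = -19.64 kN.
ΣF_x = 0: no horizontal applied forces, so A_x = 0.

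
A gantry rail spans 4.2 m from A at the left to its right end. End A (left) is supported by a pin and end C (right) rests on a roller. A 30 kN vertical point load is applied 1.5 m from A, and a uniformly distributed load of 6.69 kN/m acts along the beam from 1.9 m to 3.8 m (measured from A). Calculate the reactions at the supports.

Resultant of the distributed load: 6.69 × 1.9 = 12.711 kN at 2.85 m from A.
Moments about A: C_y·4.2 − 30·1.5 − (6.69·1.9)·2.85 = 0 → C_y = 81.22635/4.2 = 19.3396 ≈ 19.34 kN.
ΣF_y = 0: A_y + 19.3396 − 30 − 6.69·1.9 = 0 → A_y = 23.37 kN.
ΣF_x = 0: no horizontal applied forces, so A_x = 0.

A_x = 0, A_y = 23.37 kN, C_y = 19.34 kN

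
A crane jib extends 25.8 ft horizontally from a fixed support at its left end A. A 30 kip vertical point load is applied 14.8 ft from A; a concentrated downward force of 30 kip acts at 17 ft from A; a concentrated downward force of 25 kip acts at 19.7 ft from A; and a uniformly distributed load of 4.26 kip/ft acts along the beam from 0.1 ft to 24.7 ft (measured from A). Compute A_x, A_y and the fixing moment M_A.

Resultant of the distributed load: 4.26 × 24.6 = 104.796 kip at 12.4 ft from A.
ΣF_x = 0: A_x = 0.
ΣF_y = 0: A_y − 30 − 30 − 25 − 4.26·24.6 = 0 → A_y = 189.8 kip.
ΣM about A: M_A − 30·14.8 − 30·17 − 25·19.7 − (4.26·24.6)·12.4 = 0 → M_A = 2746 kip·ft.

A_x = 0, A_y = 189.8 kip, M_A = 2746 kip·ft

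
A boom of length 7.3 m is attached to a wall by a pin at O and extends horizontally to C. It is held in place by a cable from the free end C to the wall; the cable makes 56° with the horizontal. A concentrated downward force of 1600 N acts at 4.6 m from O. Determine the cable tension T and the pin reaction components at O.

T = 1216 N, O_x = 680.1 N, O_y = 591.8 N

ΣM about O: T·sin56°·7.3 − 1600·4.6 = 0 → T = 7360/(7.3·0.829038) = 1216.13 ≈ 1216 N.
ΣF_x = 0: O_x − T·cos56° = 0 → O_x = 1216.13 × 0.559193 = 680.1 N.
ΣF_y = 0: O_y + T·sin56° − 1600 = 0 → O_y = 1600 − 1216.13 × 0.829038 = 591.8 N.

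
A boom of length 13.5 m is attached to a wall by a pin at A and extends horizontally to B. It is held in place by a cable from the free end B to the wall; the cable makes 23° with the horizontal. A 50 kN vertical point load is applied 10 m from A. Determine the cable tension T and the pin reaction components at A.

ΣM about A: T·sin23°·13.5 − 50·10 = 0 → T = 500/(13.5·0.390731) = 94.7891 ≈ 94.79 kN.
ΣF_x = 0: A_x − T·cos23° = 0 → A_x = 94.7891 × 0.920505 = 87.25 kN.
ΣF_y = 0: A_y + T·sin23° − 50 = 0 → A_y = 50 − 94.7891 × 0.390731 = 12.96 kN.

T = 94.79 kN, A_x = 87.25 kN, A_y = 12.96 kN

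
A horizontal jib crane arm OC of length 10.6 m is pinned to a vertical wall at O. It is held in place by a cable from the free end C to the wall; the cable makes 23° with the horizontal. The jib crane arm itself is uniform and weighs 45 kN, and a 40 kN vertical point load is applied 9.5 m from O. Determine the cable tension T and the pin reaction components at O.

ΣM about O: T·sin23°·10.6 − 45·5.3 − 40·9.5 = 0 → T = 618.5/(10.6·0.390731) = 149.333 ≈ 149.3 kN.
ΣF_x = 0: O_x − T·cos23° = 0 → O_x = 149.333 × 0.920505 = 137.5 kN.
ΣF_y = 0: O_y + T·sin23° − 45 − 40 = 0 → O_y = 85 − 149.333 × 0.390731 = 26.65 kN.

T = 149.3 kN, O_x = 137.5 kN, O_y = 26.65 kN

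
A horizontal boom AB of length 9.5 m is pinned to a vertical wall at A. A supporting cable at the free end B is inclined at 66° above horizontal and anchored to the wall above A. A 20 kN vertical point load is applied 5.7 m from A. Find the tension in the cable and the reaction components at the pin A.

ΣM about A: T·sin66°·9.5 − 20·5.7 = 0 → T = 114/(9.5·0.913545) = 13.1356 ≈ 13.14 kN.
ΣF_x = 0: A_x − T·cos66° = 0 → A_x = 13.1356 × 0.406737 = 5.343 kN.
ΣF_y = 0: A_y + T·sin66° − 20 = 0 → A_y = 20 − 13.1356 × 0.913545 = 8.000 kN.

T = 13.14 kN, A_x = 5.343 kN, A_y = 8.000 kN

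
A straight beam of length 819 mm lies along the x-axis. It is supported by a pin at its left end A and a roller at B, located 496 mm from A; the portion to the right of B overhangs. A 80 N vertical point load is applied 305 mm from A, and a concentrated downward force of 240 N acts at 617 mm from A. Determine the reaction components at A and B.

A_x = 0, A_y = -27.74 N, B_y = 347.7 N

Moments about A: B_y·496 − 80·305 − 240·617 = 0 → B_y = 172480/496 = 347.742 ≈ 347.7 N.
ΣF_y = 0: A_y + 347.742 − 80 − 240 = 0 → A_y = -27.74 N.
ΣF_x = 0: no horizontal applied forces, so A_x = 0.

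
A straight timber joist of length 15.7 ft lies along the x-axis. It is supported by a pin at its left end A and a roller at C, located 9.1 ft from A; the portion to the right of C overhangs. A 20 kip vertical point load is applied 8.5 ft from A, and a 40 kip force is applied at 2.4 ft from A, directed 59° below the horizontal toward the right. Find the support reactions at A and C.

ΣM about A: C_y·9.1 − 20·8.5 − 40·sin59°·2.4 = 0 → C_y = 252.288/9.1 = 27.724 ≈ 27.72 kip.
ΣF_y = 0: A_y + 27.724 − 20 − 40·sin59° = 0 → A_y = 26.56 kip.
ΣF_x = 0: A_x + 40·cos59° = 0 → A_x = -20.60 kip.

A_x = -20.60 kip, A_y = 26.56 kip, C_y = 27.72 kip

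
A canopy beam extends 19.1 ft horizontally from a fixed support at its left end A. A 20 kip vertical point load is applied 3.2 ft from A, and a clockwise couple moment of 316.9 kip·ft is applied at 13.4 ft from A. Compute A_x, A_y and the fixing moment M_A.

ΣF_x = 0: A_x = 0.
ΣF_y = 0: A_y − 20 = 0 → A_y = 20.00 kip.
ΣM about A: M_A − 20·3.2 − 316.9 = 0 → M_A = 380.9 kip·ft.

A_x = 0, A_y = 20.00 kip, M_A = 380.9 kip·ft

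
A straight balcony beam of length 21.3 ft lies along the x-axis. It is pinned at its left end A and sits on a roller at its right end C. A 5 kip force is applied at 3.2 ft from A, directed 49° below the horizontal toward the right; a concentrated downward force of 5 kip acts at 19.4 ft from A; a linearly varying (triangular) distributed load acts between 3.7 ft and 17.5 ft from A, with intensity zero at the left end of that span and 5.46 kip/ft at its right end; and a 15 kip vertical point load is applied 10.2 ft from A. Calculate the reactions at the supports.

Resultant of the triangular load: ½ × 5.46 × 13.8 = 37.674 kip, acting at 12.9 ft from A (one-third of the span from the peak).
ΣM about A: C_y·21.3 − 5·sin49°·3.2 − 5·19.4 − (½·5.46·13.8)·12.9 − 15·10.2 = 0 → C_y = 748.07/21.3 = 35.1207 ≈ 35.12 kip.
ΣF_y = 0: A_y + 35.1207 − 5·sin49° − 5 − ½·5.46·13.8 − 15 = 0 → A_y = 26.33 kip.
ΣF_x = 0: A_x + 5·cos49° = 0 → A_x = -3.280 kip.

A_x = -3.280 kip, A_y = 26.33 kip, C_y = 35.12 kip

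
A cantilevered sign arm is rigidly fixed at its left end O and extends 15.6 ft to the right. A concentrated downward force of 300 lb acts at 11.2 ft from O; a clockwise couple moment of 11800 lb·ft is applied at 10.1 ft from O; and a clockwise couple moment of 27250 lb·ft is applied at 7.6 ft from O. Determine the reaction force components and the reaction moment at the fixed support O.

O_x = 0, O_y = 300.0 lb, M_O = 42410 lb·ft

ΣF_x = 0: O_x = 0.
ΣF_y = 0: O_y − 300 = 0 → O_y = 300.0 lb.
ΣM about O: M_O − 300·11.2 − 11800 − 27250 = 0 → M_O = 42410 lb·ft.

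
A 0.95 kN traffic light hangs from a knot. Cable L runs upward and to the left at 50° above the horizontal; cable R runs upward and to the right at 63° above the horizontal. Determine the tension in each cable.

ΣF_x = 0: −T_L·cos50° + T_R·cos63° = 0 → T_R = 1.41586·T_L.
ΣF_y = 0: T_L·sin50° + T_R·sin63° = 0.95.
Substitute: T_L·(0.766044 + 1.41586·0.891007) = 0.95 → T_L = 0.468538 ≈ 0.4685 kN.
Then T_R = 1.41586 × 0.468538 = 0.6634 kN.

T_L = 0.4685 kN, T_R = 0.6634 kN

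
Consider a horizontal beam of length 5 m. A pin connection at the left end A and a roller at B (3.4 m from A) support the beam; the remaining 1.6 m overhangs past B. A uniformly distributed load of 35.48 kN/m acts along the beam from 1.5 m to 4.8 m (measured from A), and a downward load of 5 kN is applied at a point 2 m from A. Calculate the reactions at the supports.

A_x = 0, A_y = 10.67 kN, B_y = 111.4 kN

Resultant of the distributed load: 35.48 × 3.3 = 117.084 kN at 3.15 m from A.
Taking moments about A: B_y·3.4 − (35.48·3.3)·3.15 − 5·2 = 0 → B_y = 378.8146/3.4 = 111.416 ≈ 111.4 kN.
ΣF_y = 0: A_y + 111.416 − 35.48·3.3 − 5 = 0 → A_y = 10.67 kN.
ΣF_x = 0: no horizontal applied forces, so A_x = 0.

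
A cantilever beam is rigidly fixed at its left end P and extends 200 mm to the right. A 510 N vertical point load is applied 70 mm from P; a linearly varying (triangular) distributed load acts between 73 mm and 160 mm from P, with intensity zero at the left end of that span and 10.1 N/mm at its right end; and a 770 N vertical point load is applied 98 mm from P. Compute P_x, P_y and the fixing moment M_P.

Resultant of the triangular load: ½ × 10.1 × 87 = 439.35 N, acting at 131 mm from P (one-third of the span from the peak).
ΣF_x = 0: P_x = 0.
ΣF_y = 0: P_y − 510 − ½·10.1·87 − 770 = 0 → P_y = 1719 N.
ΣM about P: M_P − 510·70 − (½·10.1·87)·131 − 770·98 = 0 → M_P = 168700 N·mm.

P_x = 0, P_y = 1719 N, M_P = 168700 N·mm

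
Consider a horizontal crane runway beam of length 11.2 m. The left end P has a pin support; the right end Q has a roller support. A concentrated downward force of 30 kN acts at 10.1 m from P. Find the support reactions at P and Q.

P_x = 0, P_y = 2.946 kN, Q_y = 27.05 kN

Moments about P: Q_y·11.2 − 30·10.1 = 0 → Q_y = 303/11.2 = 27.0536 ≈ 27.05 kN.
ΣF_y = 0: P_y + 27.0536 − 30 = 0 → P_y = 2.946 kN.
ΣF_x = 0: no horizontal applied forces, so P_x = 0.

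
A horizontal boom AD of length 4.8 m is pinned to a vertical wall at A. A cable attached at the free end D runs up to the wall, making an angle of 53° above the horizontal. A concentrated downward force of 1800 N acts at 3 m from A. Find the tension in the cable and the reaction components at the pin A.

T = 1409 N, A_x = 847.7 N, A_y = 675.0 N

ΣM about A: T·sin53°·4.8 − 1800·3 = 0 → T = 5400/(4.8·0.798636) = 1408.65 ≈ 1409 N.
ΣF_x = 0: A_x − T·cos53° = 0 → A_x = 1408.65 × 0.601815 = 847.7 N.
ΣF_y = 0: A_y + T·sin53° − 1800 = 0 → A_y = 1800 − 1408.65 × 0.798636 = 675.0 N.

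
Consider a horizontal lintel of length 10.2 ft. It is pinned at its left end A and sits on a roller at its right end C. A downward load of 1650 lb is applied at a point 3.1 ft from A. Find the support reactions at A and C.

Taking moments about A: C_y·10.2 − 1650·3.1 = 0 → C_y = 5115/10.2 = 501.471 ≈ 501.5 lb.
ΣF_y = 0: A_y + 501.471 − 1650 = 0 → A_y = 1149 lb.
ΣF_x = 0: no horizontal applied forces, so A_x = 0.

A_x = 0, A_y = 1149 lb, C_y = 501.5 lb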